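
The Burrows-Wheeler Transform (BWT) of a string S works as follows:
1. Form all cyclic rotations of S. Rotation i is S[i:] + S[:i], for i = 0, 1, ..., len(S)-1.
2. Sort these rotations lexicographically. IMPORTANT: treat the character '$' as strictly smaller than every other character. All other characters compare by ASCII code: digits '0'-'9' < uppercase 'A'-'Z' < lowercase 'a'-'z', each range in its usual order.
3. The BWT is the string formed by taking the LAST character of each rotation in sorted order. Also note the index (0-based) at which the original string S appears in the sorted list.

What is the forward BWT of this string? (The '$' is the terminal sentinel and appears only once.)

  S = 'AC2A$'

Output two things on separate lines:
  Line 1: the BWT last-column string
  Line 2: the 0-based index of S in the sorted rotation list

Answer: AC2$A
3

Derivation:
All 5 rotations (rotation i = S[i:]+S[:i]):
  rot[0] = AC2A$
  rot[1] = C2A$A
  rot[2] = 2A$AC
  rot[3] = A$AC2
  rot[4] = $AC2A
Sorted (with $ < everything):
  sorted[0] = $AC2A  (last char: 'A')
  sorted[1] = 2A$AC  (last char: 'C')
  sorted[2] = A$AC2  (last char: '2')
  sorted[3] = AC2A$  (last char: '$')
  sorted[4] = C2A$A  (last char: 'A')
Last column: AC2$A
Original string S is at sorted index 3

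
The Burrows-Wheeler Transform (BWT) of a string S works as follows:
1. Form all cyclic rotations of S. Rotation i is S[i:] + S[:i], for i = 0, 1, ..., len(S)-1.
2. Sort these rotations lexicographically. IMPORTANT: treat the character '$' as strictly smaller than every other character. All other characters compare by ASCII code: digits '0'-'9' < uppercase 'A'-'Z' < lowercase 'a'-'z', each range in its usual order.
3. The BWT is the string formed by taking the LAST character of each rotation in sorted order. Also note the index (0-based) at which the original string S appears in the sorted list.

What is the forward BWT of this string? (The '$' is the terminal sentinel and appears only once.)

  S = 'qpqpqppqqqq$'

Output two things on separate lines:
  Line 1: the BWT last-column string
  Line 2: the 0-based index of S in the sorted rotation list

All 12 rotations (rotation i = S[i:]+S[:i]):
  rot[0] = qpqpqppqqqq$
  rot[1] = pqpqppqqqq$q
  rot[2] = qpqppqqqq$qp
  rot[3] = pqppqqqq$qpq
  rot[4] = qppqqqq$qpqp
  rot[5] = ppqqqq$qpqpq
  rot[6] = pqqqq$qpqpqp
  rot[7] = qqqq$qpqpqpp
  rot[8] = qqq$qpqpqppq
  rot[9] = qq$qpqpqppqq
  rot[10] = q$qpqpqppqqq
  rot[11] = $qpqpqppqqqq
Sorted (with $ < everything):
  sorted[0] = $qpqpqppqqqq  (last char: 'q')
  sorted[1] = ppqqqq$qpqpq  (last char: 'q')
  sorted[2] = pqppqqqq$qpq  (last char: 'q')
  sorted[3] = pqpqppqqqq$q  (last char: 'q')
  sorted[4] = pqqqq$qpqpqp  (last char: 'p')
  sorted[5] = q$qpqpqppqqq  (last char: 'q')
  sorted[6] = qppqqqq$qpqp  (last char: 'p')
  sorted[7] = qpqppqqqq$qp  (last char: 'p')
  sorted[8] = qpqpqppqqqq$  (last char: '$')
  sorted[9] = qq$qpqpqppqq  (last char: 'q')
  sorted[10] = qqq$qpqpqppq  (last char: 'q')
  sorted[11] = qqqq$qpqpqpp  (last char: 'p')
Last column: qqqqpqpp$qqp
Original string S is at sorted index 8

Answer: qqqqpqpp$qqp
8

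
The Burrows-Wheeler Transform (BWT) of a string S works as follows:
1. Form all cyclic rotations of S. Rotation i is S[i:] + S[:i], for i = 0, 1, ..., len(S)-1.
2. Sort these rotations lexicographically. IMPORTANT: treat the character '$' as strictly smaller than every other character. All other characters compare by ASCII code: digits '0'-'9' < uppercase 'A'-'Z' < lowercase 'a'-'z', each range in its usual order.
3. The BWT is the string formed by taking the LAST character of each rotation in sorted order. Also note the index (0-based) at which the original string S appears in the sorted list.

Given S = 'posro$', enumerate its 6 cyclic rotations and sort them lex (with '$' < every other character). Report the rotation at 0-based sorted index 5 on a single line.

All 6 rotations (rotation i = S[i:]+S[:i]):
  rot[0] = posro$
  rot[1] = osro$p
  rot[2] = sro$po
  rot[3] = ro$pos
  rot[4] = o$posr
  rot[5] = $posro
Sorted (with $ < everything):
  sorted[0] = $posro
  sorted[1] = o$posr
  sorted[2] = osro$p
  sorted[3] = posro$
  sorted[4] = ro$pos
  sorted[5] = sro$po
sorted[5] = sro$po

Answer: sro$po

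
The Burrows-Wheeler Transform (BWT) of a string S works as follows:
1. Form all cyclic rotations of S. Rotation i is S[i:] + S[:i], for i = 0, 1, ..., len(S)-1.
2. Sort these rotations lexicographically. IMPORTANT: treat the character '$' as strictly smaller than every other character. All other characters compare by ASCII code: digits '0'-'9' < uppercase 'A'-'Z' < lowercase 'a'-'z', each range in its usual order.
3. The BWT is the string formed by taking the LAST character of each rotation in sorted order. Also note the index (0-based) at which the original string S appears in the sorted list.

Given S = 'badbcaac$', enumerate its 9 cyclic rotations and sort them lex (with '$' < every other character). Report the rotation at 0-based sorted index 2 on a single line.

All 9 rotations (rotation i = S[i:]+S[:i]):
  rot[0] = badbcaac$
  rot[1] = adbcaac$b
  rot[2] = dbcaac$ba
  rot[3] = bcaac$bad
  rot[4] = caac$badb
  rot[5] = aac$badbc
  rot[6] = ac$badbca
  rot[7] = c$badbcaa
  rot[8] = $badbcaac
Sorted (with $ < everything):
  sorted[0] = $badbcaac
  sorted[1] = aac$badbc
  sorted[2] = ac$badbca
  sorted[3] = adbcaac$b
  sorted[4] = badbcaac$
  sorted[5] = bcaac$bad
  sorted[6] = c$badbcaa
  sorted[7] = caac$badb
  sorted[8] = dbcaac$ba
sorted[2] = ac$badbca

Answer: ac$badbca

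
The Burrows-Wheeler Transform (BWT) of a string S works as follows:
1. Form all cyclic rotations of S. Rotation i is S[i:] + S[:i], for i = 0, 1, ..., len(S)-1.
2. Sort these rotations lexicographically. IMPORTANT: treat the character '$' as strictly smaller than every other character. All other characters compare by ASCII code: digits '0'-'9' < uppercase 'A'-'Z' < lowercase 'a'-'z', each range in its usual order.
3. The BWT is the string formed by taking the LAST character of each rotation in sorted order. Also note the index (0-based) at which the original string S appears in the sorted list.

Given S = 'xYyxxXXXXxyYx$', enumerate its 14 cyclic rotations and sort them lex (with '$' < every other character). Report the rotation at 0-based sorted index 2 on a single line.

Answer: XXXxyYx$xYyxxX

Derivation:
All 14 rotations (rotation i = S[i:]+S[:i]):
  rot[0] = xYyxxXXXXxyYx$
  rot[1] = YyxxXXXXxyYx$x
  rot[2] = yxxXXXXxyYx$xY
  rot[3] = xxXXXXxyYx$xYy
  rot[4] = xXXXXxyYx$xYyx
  rot[5] = XXXXxyYx$xYyxx
  rot[6] = XXXxyYx$xYyxxX
  rot[7] = XXxyYx$xYyxxXX
  rot[8] = XxyYx$xYyxxXXX
  rot[9] = xyYx$xYyxxXXXX
  rot[10] = yYx$xYyxxXXXXx
  rot[11] = Yx$xYyxxXXXXxy
  rot[12] = x$xYyxxXXXXxyY
  rot[13] = $xYyxxXXXXxyYx
Sorted (with $ < everything):
  sorted[0] = $xYyxxXXXXxyYx
  sorted[1] = XXXXxyYx$xYyxx
  sorted[2] = XXXxyYx$xYyxxX
  sorted[3] = XXxyYx$xYyxxXX
  sorted[4] = XxyYx$xYyxxXXX
  sorted[5] = Yx$xYyxxXXXXxy
  sorted[6] = YyxxXXXXxyYx$x
  sorted[7] = x$xYyxxXXXXxyY
  sorted[8] = xXXXXxyYx$xYyx
  sorted[9] = xYyxxXXXXxyYx$
  sorted[10] = xxXXXXxyYx$xYy
  sorted[11] = xyYx$xYyxxXXXX
  sorted[12] = yYx$xYyxxXXXXx
  sorted[13] = yxxXXXXxyYx$xY
sorted[2] = XXXxyYx$xYyxxX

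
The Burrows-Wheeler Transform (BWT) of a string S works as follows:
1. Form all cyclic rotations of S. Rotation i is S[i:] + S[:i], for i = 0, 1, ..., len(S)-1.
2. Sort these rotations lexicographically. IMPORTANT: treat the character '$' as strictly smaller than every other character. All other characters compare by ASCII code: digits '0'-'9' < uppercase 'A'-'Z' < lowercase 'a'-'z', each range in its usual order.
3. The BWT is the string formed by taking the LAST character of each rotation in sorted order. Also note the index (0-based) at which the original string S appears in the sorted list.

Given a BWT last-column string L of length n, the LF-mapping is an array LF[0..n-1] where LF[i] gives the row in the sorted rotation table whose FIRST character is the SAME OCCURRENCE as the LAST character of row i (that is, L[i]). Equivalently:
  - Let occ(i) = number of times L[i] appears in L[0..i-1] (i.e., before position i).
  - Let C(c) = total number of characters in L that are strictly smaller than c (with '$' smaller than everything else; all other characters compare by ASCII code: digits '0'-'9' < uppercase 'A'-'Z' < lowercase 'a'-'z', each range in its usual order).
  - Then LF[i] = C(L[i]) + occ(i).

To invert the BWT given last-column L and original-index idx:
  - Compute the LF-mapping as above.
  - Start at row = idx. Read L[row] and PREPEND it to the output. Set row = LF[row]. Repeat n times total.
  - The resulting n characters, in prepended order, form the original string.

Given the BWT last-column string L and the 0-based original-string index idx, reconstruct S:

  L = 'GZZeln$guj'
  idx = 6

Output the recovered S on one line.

LF mapping: 1 2 3 4 7 8 0 5 9 6
Walk LF starting at row 6, prepending L[row]:
  step 1: row=6, L[6]='$', prepend. Next row=LF[6]=0
  step 2: row=0, L[0]='G', prepend. Next row=LF[0]=1
  step 3: row=1, L[1]='Z', prepend. Next row=LF[1]=2
  step 4: row=2, L[2]='Z', prepend. Next row=LF[2]=3
  step 5: row=3, L[3]='e', prepend. Next row=LF[3]=4
  step 6: row=4, L[4]='l', prepend. Next row=LF[4]=7
  step 7: row=7, L[7]='g', prepend. Next row=LF[7]=5
  step 8: row=5, L[5]='n', prepend. Next row=LF[5]=8
  step 9: row=8, L[8]='u', prepend. Next row=LF[8]=9
  step 10: row=9, L[9]='j', prepend. Next row=LF[9]=6
Reversed output: jungleZZG$

Answer: jungleZZG$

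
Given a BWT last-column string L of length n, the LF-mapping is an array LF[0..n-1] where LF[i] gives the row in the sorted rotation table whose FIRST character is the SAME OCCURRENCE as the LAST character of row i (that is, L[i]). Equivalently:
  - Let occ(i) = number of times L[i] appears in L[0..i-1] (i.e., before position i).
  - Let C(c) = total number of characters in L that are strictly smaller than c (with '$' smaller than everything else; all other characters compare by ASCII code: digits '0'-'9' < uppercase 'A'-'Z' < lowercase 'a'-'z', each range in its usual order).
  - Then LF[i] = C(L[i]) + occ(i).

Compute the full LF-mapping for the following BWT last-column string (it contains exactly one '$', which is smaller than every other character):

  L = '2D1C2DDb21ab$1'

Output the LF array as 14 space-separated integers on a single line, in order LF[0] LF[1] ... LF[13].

Answer: 4 8 1 7 5 9 10 12 6 2 11 13 0 3

Derivation:
Char counts: '$':1, '1':3, '2':3, 'C':1, 'D':3, 'a':1, 'b':2
C (first-col start): C('$')=0, C('1')=1, C('2')=4, C('C')=7, C('D')=8, C('a')=11, C('b')=12
L[0]='2': occ=0, LF[0]=C('2')+0=4+0=4
L[1]='D': occ=0, LF[1]=C('D')+0=8+0=8
L[2]='1': occ=0, LF[2]=C('1')+0=1+0=1
L[3]='C': occ=0, LF[3]=C('C')+0=7+0=7
L[4]='2': occ=1, LF[4]=C('2')+1=4+1=5
L[5]='D': occ=1, LF[5]=C('D')+1=8+1=9
L[6]='D': occ=2, LF[6]=C('D')+2=8+2=10
L[7]='b': occ=0, LF[7]=C('b')+0=12+0=12
L[8]='2': occ=2, LF[8]=C('2')+2=4+2=6
L[9]='1': occ=1, LF[9]=C('1')+1=1+1=2
L[10]='a': occ=0, LF[10]=C('a')+0=11+0=11
L[11]='b': occ=1, LF[11]=C('b')+1=12+1=13
L[12]='$': occ=0, LF[12]=C('$')+0=0+0=0
L[13]='1': occ=2, LF[13]=C('1')+2=1+2=3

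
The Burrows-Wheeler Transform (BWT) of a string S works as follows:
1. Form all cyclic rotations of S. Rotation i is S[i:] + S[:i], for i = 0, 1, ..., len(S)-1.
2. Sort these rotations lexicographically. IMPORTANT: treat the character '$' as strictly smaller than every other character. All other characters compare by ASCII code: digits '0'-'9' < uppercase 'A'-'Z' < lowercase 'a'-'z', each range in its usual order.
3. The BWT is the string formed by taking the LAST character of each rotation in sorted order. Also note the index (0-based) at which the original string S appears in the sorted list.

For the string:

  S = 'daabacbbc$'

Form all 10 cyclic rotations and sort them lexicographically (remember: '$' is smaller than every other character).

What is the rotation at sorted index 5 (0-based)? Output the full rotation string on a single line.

Answer: bbc$daabac

Derivation:
All 10 rotations (rotation i = S[i:]+S[:i]):
  rot[0] = daabacbbc$
  rot[1] = aabacbbc$d
  rot[2] = abacbbc$da
  rot[3] = bacbbc$daa
  rot[4] = acbbc$daab
  rot[5] = cbbc$daaba
  rot[6] = bbc$daabac
  rot[7] = bc$daabacb
  rot[8] = c$daabacbb
  rot[9] = $daabacbbc
Sorted (with $ < everything):
  sorted[0] = $daabacbbc
  sorted[1] = aabacbbc$d
  sorted[2] = abacbbc$da
  sorted[3] = acbbc$daab
  sorted[4] = bacbbc$daa
  sorted[5] = bbc$daabac
  sorted[6] = bc$daabacb
  sorted[7] = c$daabacbb
  sorted[8] = cbbc$daaba
  sorted[9] = daabacbbc$
sorted[5] = bbc$daabac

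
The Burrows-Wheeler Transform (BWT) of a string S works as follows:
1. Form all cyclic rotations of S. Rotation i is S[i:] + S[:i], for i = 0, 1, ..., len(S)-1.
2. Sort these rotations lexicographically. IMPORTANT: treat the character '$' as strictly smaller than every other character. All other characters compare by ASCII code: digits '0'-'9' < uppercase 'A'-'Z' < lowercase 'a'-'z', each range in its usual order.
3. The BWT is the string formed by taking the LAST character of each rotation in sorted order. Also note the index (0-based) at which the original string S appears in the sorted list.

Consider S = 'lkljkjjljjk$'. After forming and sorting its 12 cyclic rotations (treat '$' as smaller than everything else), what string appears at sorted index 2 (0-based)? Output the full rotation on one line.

All 12 rotations (rotation i = S[i:]+S[:i]):
  rot[0] = lkljkjjljjk$
  rot[1] = kljkjjljjk$l
  rot[2] = ljkjjljjk$lk
  rot[3] = jkjjljjk$lkl
  rot[4] = kjjljjk$lklj
  rot[5] = jjljjk$lkljk
  rot[6] = jljjk$lkljkj
  rot[7] = ljjk$lkljkjj
  rot[8] = jjk$lkljkjjl
  rot[9] = jk$lkljkjjlj
  rot[10] = k$lkljkjjljj
  rot[11] = $lkljkjjljjk
Sorted (with $ < everything):
  sorted[0] = $lkljkjjljjk
  sorted[1] = jjk$lkljkjjl
  sorted[2] = jjljjk$lkljk
  sorted[3] = jk$lkljkjjlj
  sorted[4] = jkjjljjk$lkl
  sorted[5] = jljjk$lkljkj
  sorted[6] = k$lkljkjjljj
  sorted[7] = kjjljjk$lklj
  sorted[8] = kljkjjljjk$l
  sorted[9] = ljjk$lkljkjj
  sorted[10] = ljkjjljjk$lk
  sorted[11] = lkljkjjljjk$
sorted[2] = jjljjk$lkljk

Answer: jjljjk$lkljk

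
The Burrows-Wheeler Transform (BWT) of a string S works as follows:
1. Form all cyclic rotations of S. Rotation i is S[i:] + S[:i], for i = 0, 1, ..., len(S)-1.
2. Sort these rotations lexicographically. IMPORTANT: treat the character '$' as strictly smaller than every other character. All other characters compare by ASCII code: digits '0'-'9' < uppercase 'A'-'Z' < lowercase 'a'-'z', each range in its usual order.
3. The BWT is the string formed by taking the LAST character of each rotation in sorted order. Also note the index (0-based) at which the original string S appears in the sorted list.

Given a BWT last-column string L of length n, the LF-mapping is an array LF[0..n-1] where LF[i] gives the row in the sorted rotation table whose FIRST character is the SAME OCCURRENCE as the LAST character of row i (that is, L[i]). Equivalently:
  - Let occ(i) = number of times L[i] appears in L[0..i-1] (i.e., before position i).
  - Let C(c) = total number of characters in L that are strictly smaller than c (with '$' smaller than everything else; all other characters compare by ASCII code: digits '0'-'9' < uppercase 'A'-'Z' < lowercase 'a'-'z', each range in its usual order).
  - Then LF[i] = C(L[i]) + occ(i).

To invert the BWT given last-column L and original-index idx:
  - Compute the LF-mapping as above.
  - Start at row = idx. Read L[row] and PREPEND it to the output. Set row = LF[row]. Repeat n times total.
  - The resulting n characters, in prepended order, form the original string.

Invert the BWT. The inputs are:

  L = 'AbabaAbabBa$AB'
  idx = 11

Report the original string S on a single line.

LF mapping: 1 10 6 11 7 2 12 8 13 4 9 0 3 5
Walk LF starting at row 11, prepending L[row]:
  step 1: row=11, L[11]='$', prepend. Next row=LF[11]=0
  step 2: row=0, L[0]='A', prepend. Next row=LF[0]=1
  step 3: row=1, L[1]='b', prepend. Next row=LF[1]=10
  step 4: row=10, L[10]='a', prepend. Next row=LF[10]=9
  step 5: row=9, L[9]='B', prepend. Next row=LF[9]=4
  step 6: row=4, L[4]='a', prepend. Next row=LF[4]=7
  step 7: row=7, L[7]='a', prepend. Next row=LF[7]=8
  step 8: row=8, L[8]='b', prepend. Next row=LF[8]=13
  step 9: row=13, L[13]='B', prepend. Next row=LF[13]=5
  step 10: row=5, L[5]='A', prepend. Next row=LF[5]=2
  step 11: row=2, L[2]='a', prepend. Next row=LF[2]=6
  step 12: row=6, L[6]='b', prepend. Next row=LF[6]=12
  step 13: row=12, L[12]='A', prepend. Next row=LF[12]=3
  step 14: row=3, L[3]='b', prepend. Next row=LF[3]=11
Reversed output: bAbaABbaaBabA$

Answer: bAbaABbaaBabA$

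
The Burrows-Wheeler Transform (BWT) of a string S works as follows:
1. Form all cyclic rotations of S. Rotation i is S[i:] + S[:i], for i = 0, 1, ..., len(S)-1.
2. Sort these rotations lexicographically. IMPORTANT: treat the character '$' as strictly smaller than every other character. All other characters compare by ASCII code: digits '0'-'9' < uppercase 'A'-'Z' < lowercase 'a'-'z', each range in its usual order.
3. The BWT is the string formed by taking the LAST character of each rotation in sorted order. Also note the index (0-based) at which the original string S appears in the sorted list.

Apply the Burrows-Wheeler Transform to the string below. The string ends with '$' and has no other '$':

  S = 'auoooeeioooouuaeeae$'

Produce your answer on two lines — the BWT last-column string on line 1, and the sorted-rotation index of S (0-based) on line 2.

Answer: eeu$aeaoeeoouiooouao
3

Derivation:
All 20 rotations (rotation i = S[i:]+S[:i]):
  rot[0] = auoooeeioooouuaeeae$
  rot[1] = uoooeeioooouuaeeae$a
  rot[2] = oooeeioooouuaeeae$au
  rot[3] = ooeeioooouuaeeae$auo
  rot[4] = oeeioooouuaeeae$auoo
  rot[5] = eeioooouuaeeae$auooo
  rot[6] = eioooouuaeeae$auoooe
  rot[7] = ioooouuaeeae$auoooee
  rot[8] = oooouuaeeae$auoooeei
  rot[9] = ooouuaeeae$auoooeeio
  rot[10] = oouuaeeae$auoooeeioo
  rot[11] = ouuaeeae$auoooeeiooo
  rot[12] = uuaeeae$auoooeeioooo
  rot[13] = uaeeae$auoooeeioooou
  rot[14] = aeeae$auoooeeioooouu
  rot[15] = eeae$auoooeeioooouua
  rot[16] = eae$auoooeeioooouuae
  rot[17] = ae$auoooeeioooouuaee
  rot[18] = e$auoooeeioooouuaeea
  rot[19] = $auoooeeioooouuaeeae
Sorted (with $ < everything):
  sorted[0] = $auoooeeioooouuaeeae  (last char: 'e')
  sorted[1] = ae$auoooeeioooouuaee  (last char: 'e')
  sorted[2] = aeeae$auoooeeioooouu  (last char: 'u')
  sorted[3] = auoooeeioooouuaeeae$  (last char: '$')
  sorted[4] = e$auoooeeioooouuaeea  (last char: 'a')
  sorted[5] = eae$auoooeeioooouuae  (last char: 'e')
  sorted[6] = eeae$auoooeeioooouua  (last char: 'a')
  sorted[7] = eeioooouuaeeae$auooo  (last char: 'o')
  sorted[8] = eioooouuaeeae$auoooe  (last char: 'e')
  sorted[9] = ioooouuaeeae$auoooee  (last char: 'e')
  sorted[10] = oeeioooouuaeeae$auoo  (last char: 'o')
  sorted[11] = ooeeioooouuaeeae$auo  (last char: 'o')
  sorted[12] = oooeeioooouuaeeae$au  (last char: 'u')
  sorted[13] = oooouuaeeae$auoooeei  (last char: 'i')
  sorted[14] = ooouuaeeae$auoooeeio  (last char: 'o')
  sorted[15] = oouuaeeae$auoooeeioo  (last char: 'o')
  sorted[16] = ouuaeeae$auoooeeiooo  (last char: 'o')
  sorted[17] = uaeeae$auoooeeioooou  (last char: 'u')
  sorted[18] = uoooeeioooouuaeeae$a  (last char: 'a')
  sorted[19] = uuaeeae$auoooeeioooo  (last char: 'o')
Last column: eeu$aeaoeeoouiooouao
Original string S is at sorted index 3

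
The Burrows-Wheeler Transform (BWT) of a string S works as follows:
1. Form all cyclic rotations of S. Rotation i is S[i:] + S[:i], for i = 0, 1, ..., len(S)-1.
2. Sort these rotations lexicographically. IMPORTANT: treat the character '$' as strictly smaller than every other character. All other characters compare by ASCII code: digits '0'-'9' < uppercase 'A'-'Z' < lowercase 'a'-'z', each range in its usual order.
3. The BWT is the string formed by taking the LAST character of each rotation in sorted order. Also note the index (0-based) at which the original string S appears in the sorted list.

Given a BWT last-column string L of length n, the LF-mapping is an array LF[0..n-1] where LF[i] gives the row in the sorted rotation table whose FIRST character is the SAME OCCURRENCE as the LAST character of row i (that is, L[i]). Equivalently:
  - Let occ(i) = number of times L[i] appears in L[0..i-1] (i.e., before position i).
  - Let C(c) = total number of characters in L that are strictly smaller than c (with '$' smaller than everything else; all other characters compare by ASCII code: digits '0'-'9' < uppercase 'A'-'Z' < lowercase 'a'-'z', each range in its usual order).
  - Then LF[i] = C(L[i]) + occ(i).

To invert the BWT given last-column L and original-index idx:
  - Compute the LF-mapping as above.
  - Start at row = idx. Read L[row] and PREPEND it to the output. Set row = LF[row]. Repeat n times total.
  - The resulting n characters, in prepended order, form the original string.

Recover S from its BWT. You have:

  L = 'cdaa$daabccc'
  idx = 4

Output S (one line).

Answer: accdbcdaaac$

Derivation:
LF mapping: 6 10 1 2 0 11 3 4 5 7 8 9
Walk LF starting at row 4, prepending L[row]:
  step 1: row=4, L[4]='$', prepend. Next row=LF[4]=0
  step 2: row=0, L[0]='c', prepend. Next row=LF[0]=6
  step 3: row=6, L[6]='a', prepend. Next row=LF[6]=3
  step 4: row=3, L[3]='a', prepend. Next row=LF[3]=2
  step 5: row=2, L[2]='a', prepend. Next row=LF[2]=1
  step 6: row=1, L[1]='d', prepend. Next row=LF[1]=10
  step 7: row=10, L[10]='c', prepend. Next row=LF[10]=8
  step 8: row=8, L[8]='b', prepend. Next row=LF[8]=5
  step 9: row=5, L[5]='d', prepend. Next row=LF[5]=11
  step 10: row=11, L[11]='c', prepend. Next row=LF[11]=9
  step 11: row=9, L[9]='c', prepend. Next row=LF[9]=7
  step 12: row=7, L[7]='a', prepend. Next row=LF[7]=4
Reversed output: accdbcdaaac$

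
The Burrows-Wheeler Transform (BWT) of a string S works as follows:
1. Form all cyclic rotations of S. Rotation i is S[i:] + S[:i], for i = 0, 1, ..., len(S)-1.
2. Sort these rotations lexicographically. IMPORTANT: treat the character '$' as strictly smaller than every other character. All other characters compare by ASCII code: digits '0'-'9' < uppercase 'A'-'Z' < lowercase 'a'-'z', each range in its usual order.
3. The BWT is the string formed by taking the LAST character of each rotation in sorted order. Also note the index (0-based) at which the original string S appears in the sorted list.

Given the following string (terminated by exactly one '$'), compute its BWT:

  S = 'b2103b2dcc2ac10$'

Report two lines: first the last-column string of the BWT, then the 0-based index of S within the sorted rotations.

All 16 rotations (rotation i = S[i:]+S[:i]):
  rot[0] = b2103b2dcc2ac10$
  rot[1] = 2103b2dcc2ac10$b
  rot[2] = 103b2dcc2ac10$b2
  rot[3] = 03b2dcc2ac10$b21
  rot[4] = 3b2dcc2ac10$b210
  rot[5] = b2dcc2ac10$b2103
  rot[6] = 2dcc2ac10$b2103b
  rot[7] = dcc2ac10$b2103b2
  rot[8] = cc2ac10$b2103b2d
  rot[9] = c2ac10$b2103b2dc
  rot[10] = 2ac10$b2103b2dcc
  rot[11] = ac10$b2103b2dcc2
  rot[12] = c10$b2103b2dcc2a
  rot[13] = 10$b2103b2dcc2ac
  rot[14] = 0$b2103b2dcc2ac1
  rot[15] = $b2103b2dcc2ac10
Sorted (with $ < everything):
  sorted[0] = $b2103b2dcc2ac10  (last char: '0')
  sorted[1] = 0$b2103b2dcc2ac1  (last char: '1')
  sorted[2] = 03b2dcc2ac10$b21  (last char: '1')
  sorted[3] = 10$b2103b2dcc2ac  (last char: 'c')
  sorted[4] = 103b2dcc2ac10$b2  (last char: '2')
  sorted[5] = 2103b2dcc2ac10$b  (last char: 'b')
  sorted[6] = 2ac10$b2103b2dcc  (last char: 'c')
  sorted[7] = 2dcc2ac10$b2103b  (last char: 'b')
  sorted[8] = 3b2dcc2ac10$b210  (last char: '0')
  sorted[9] = ac10$b2103b2dcc2  (last char: '2')
  sorted[10] = b2103b2dcc2ac10$  (last char: '$')
  sorted[11] = b2dcc2ac10$b2103  (last char: '3')
  sorted[12] = c10$b2103b2dcc2a  (last char: 'a')
  sorted[13] = c2ac10$b2103b2dc  (last char: 'c')
  sorted[14] = cc2ac10$b2103b2d  (last char: 'd')
  sorted[15] = dcc2ac10$b2103b2  (last char: '2')
Last column: 011c2bcb02$3acd2
Original string S is at sorted index 10

Answer: 011c2bcb02$3acd2
10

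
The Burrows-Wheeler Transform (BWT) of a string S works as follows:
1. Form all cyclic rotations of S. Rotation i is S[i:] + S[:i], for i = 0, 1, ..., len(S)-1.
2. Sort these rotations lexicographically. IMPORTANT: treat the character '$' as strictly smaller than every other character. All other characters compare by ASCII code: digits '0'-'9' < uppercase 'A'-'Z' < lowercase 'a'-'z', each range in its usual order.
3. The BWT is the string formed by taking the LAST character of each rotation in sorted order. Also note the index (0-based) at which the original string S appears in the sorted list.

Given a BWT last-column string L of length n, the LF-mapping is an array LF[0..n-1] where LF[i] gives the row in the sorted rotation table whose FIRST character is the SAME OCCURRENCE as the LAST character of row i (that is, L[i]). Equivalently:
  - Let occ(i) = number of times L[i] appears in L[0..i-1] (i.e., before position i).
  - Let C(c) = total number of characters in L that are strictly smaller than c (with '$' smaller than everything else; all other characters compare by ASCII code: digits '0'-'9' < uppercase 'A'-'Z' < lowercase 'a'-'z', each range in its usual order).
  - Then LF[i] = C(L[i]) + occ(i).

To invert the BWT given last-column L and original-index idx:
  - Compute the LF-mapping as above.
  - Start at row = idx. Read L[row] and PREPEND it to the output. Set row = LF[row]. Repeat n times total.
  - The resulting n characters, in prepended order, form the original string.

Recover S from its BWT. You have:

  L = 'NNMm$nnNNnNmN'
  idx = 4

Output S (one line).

Answer: NNnmnNnNmNMN$

Derivation:
LF mapping: 2 3 1 8 0 10 11 4 5 12 6 9 7
Walk LF starting at row 4, prepending L[row]:
  step 1: row=4, L[4]='$', prepend. Next row=LF[4]=0
  step 2: row=0, L[0]='N', prepend. Next row=LF[0]=2
  step 3: row=2, L[2]='M', prepend. Next row=LF[2]=1
  step 4: row=1, L[1]='N', prepend. Next row=LF[1]=3
  step 5: row=3, L[3]='m', prepend. Next row=LF[3]=8
  step 6: row=8, L[8]='N', prepend. Next row=LF[8]=5
  step 7: row=5, L[5]='n', prepend. Next row=LF[5]=10
  step 8: row=10, L[10]='N', prepend. Next row=LF[10]=6
  step 9: row=6, L[6]='n', prepend. Next row=LF[6]=11
  step 10: row=11, L[11]='m', prepend. Next row=LF[11]=9
  step 11: row=9, L[9]='n', prepend. Next row=LF[9]=12
  step 12: row=12, L[12]='N', prepend. Next row=LF[12]=7
  step 13: row=7, L[7]='N', prepend. Next row=LF[7]=4
Reversed output: NNnmnNnNmNMN$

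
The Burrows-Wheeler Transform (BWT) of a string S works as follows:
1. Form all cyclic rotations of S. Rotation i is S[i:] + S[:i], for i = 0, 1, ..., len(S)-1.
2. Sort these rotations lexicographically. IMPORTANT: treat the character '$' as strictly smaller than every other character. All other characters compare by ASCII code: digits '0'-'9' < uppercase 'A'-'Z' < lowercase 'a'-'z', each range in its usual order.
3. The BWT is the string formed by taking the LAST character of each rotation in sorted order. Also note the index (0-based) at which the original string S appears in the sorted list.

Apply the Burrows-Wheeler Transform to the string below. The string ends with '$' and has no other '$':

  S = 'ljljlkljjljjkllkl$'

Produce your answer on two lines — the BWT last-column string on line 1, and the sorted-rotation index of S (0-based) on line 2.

Answer: llljjlllljkjk$jljk
13

Derivation:
All 18 rotations (rotation i = S[i:]+S[:i]):
  rot[0] = ljljlkljjljjkllkl$
  rot[1] = jljlkljjljjkllkl$l
  rot[2] = ljlkljjljjkllkl$lj
  rot[3] = jlkljjljjkllkl$ljl
  rot[4] = lkljjljjkllkl$ljlj
  rot[5] = kljjljjkllkl$ljljl
  rot[6] = ljjljjkllkl$ljljlk
  rot[7] = jjljjkllkl$ljljlkl
  rot[8] = jljjkllkl$ljljlklj
  rot[9] = ljjkllkl$ljljlkljj
  rot[10] = jjkllkl$ljljlkljjl
  rot[11] = jkllkl$ljljlkljjlj
  rot[12] = kllkl$ljljlkljjljj
  rot[13] = llkl$ljljlkljjljjk
  rot[14] = lkl$ljljlkljjljjkl
  rot[15] = kl$ljljlkljjljjkll
  rot[16] = l$ljljlkljjljjkllk
  rot[17] = $ljljlkljjljjkllkl
Sorted (with $ < everything):
  sorted[0] = $ljljlkljjljjkllkl  (last char: 'l')
  sorted[1] = jjkllkl$ljljlkljjl  (last char: 'l')
  sorted[2] = jjljjkllkl$ljljlkl  (last char: 'l')
  sorted[3] = jkllkl$ljljlkljjlj  (last char: 'j')
  sorted[4] = jljjkllkl$ljljlklj  (last char: 'j')
  sorted[5] = jljlkljjljjkllkl$l  (last char: 'l')
  sorted[6] = jlkljjljjkllkl$ljl  (last char: 'l')
  sorted[7] = kl$ljljlkljjljjkll  (last char: 'l')
  sorted[8] = kljjljjkllkl$ljljl  (last char: 'l')
  sorted[9] = kllkl$ljljlkljjljj  (last char: 'j')
  sorted[10] = l$ljljlkljjljjkllk  (last char: 'k')
  sorted[11] = ljjkllkl$ljljlkljj  (last char: 'j')
  sorted[12] = ljjljjkllkl$ljljlk  (last char: 'k')
  sorted[13] = ljljlkljjljjkllkl$  (last char: '$')
  sorted[14] = ljlkljjljjkllkl$lj  (last char: 'j')
  sorted[15] = lkl$ljljlkljjljjkl  (last char: 'l')
  sorted[16] = lkljjljjkllkl$ljlj  (last char: 'j')
  sorted[17] = llkl$ljljlkljjljjk  (last char: 'k')
Last column: llljjlllljkjk$jljk
Original string S is at sorted index 13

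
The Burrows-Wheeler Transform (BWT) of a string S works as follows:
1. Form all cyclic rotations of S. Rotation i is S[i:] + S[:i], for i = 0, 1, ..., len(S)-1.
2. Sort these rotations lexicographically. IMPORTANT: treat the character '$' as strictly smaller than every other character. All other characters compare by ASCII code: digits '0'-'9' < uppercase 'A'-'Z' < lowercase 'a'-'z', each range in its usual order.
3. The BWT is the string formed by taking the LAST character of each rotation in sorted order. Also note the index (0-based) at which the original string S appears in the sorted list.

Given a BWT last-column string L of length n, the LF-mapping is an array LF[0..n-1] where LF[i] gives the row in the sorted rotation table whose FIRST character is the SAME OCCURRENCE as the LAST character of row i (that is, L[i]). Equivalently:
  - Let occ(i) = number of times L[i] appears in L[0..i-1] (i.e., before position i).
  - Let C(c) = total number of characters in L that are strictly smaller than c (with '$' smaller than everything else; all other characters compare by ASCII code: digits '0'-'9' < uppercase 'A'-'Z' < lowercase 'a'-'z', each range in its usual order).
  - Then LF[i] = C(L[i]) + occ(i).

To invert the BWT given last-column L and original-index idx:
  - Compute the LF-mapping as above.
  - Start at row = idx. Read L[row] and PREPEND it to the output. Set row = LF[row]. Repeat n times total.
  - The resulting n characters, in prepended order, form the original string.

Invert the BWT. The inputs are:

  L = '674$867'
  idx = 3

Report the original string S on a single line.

Answer: 678746$

Derivation:
LF mapping: 2 4 1 0 6 3 5
Walk LF starting at row 3, prepending L[row]:
  step 1: row=3, L[3]='$', prepend. Next row=LF[3]=0
  step 2: row=0, L[0]='6', prepend. Next row=LF[0]=2
  step 3: row=2, L[2]='4', prepend. Next row=LF[2]=1
  step 4: row=1, L[1]='7', prepend. Next row=LF[1]=4
  step 5: row=4, L[4]='8', prepend. Next row=LF[4]=6
  step 6: row=6, L[6]='7', prepend. Next row=LF[6]=5
  step 7: row=5, L[5]='6', prepend. Next row=LF[5]=3
Reversed output: 678746$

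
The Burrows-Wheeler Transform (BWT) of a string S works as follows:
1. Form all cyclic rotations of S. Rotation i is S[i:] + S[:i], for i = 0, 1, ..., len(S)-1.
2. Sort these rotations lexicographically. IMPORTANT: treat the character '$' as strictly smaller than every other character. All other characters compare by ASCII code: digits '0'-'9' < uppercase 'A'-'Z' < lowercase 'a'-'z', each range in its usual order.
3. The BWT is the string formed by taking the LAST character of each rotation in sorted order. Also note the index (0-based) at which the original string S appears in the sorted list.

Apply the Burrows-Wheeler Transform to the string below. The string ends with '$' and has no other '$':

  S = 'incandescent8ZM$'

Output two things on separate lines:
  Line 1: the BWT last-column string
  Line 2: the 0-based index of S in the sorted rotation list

Answer: MtZ8cnsncd$iaeen
10

Derivation:
All 16 rotations (rotation i = S[i:]+S[:i]):
  rot[0] = incandescent8ZM$
  rot[1] = ncandescent8ZM$i
  rot[2] = candescent8ZM$in
  rot[3] = andescent8ZM$inc
  rot[4] = ndescent8ZM$inca
  rot[5] = descent8ZM$incan
  rot[6] = escent8ZM$incand
  rot[7] = scent8ZM$incande
  rot[8] = cent8ZM$incandes
  rot[9] = ent8ZM$incandesc
  rot[10] = nt8ZM$incandesce
  rot[11] = t8ZM$incandescen
  rot[12] = 8ZM$incandescent
  rot[13] = ZM$incandescent8
  rot[14] = M$incandescent8Z
  rot[15] = $incandescent8ZM
Sorted (with $ < everything):
  sorted[0] = $incandescent8ZM  (last char: 'M')
  sorted[1] = 8ZM$incandescent  (last char: 't')
  sorted[2] = M$incandescent8Z  (last char: 'Z')
  sorted[3] = ZM$incandescent8  (last char: '8')
  sorted[4] = andescent8ZM$inc  (last char: 'c')
  sorted[5] = candescent8ZM$in  (last char: 'n')
  sorted[6] = cent8ZM$incandes  (last char: 's')
  sorted[7] = descent8ZM$incan  (last char: 'n')
  sorted[8] = ent8ZM$incandesc  (last char: 'c')
  sorted[9] = escent8ZM$incand  (last char: 'd')
  sorted[10] = incandescent8ZM$  (last char: '$')
  sorted[11] = ncandescent8ZM$i  (last char: 'i')
  sorted[12] = ndescent8ZM$inca  (last char: 'a')
  sorted[13] = nt8ZM$incandesce  (last char: 'e')
  sorted[14] = scent8ZM$incande  (last char: 'e')
  sorted[15] = t8ZM$incandescen  (last char: 'n')
Last column: MtZ8cnsncd$iaeen
Original string S is at sorted index 10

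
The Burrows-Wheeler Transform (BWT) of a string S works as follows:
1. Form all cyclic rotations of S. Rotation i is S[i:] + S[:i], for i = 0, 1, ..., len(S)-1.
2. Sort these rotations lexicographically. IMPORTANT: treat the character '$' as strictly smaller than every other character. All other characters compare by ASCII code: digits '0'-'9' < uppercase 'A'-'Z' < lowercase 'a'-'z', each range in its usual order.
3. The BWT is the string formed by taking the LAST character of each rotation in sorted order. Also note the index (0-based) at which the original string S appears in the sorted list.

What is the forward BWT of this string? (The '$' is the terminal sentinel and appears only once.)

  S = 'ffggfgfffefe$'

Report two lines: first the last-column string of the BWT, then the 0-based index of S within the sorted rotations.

All 13 rotations (rotation i = S[i:]+S[:i]):
  rot[0] = ffggfgfffefe$
  rot[1] = fggfgfffefe$f
  rot[2] = ggfgfffefe$ff
  rot[3] = gfgfffefe$ffg
  rot[4] = fgfffefe$ffgg
  rot[5] = gfffefe$ffggf
  rot[6] = fffefe$ffggfg
  rot[7] = ffefe$ffggfgf
  rot[8] = fefe$ffggfgff
  rot[9] = efe$ffggfgfff
  rot[10] = fe$ffggfgfffe
  rot[11] = e$ffggfgfffef
  rot[12] = $ffggfgfffefe
Sorted (with $ < everything):
  sorted[0] = $ffggfgfffefe  (last char: 'e')
  sorted[1] = e$ffggfgfffef  (last char: 'f')
  sorted[2] = efe$ffggfgfff  (last char: 'f')
  sorted[3] = fe$ffggfgfffe  (last char: 'e')
  sorted[4] = fefe$ffggfgff  (last char: 'f')
  sorted[5] = ffefe$ffggfgf  (last char: 'f')
  sorted[6] = fffefe$ffggfg  (last char: 'g')
  sorted[7] = ffggfgfffefe$  (last char: '$')
  sorted[8] = fgfffefe$ffgg  (last char: 'g')
  sorted[9] = fggfgfffefe$f  (last char: 'f')
  sorted[10] = gfffefe$ffggf  (last char: 'f')
  sorted[11] = gfgfffefe$ffg  (last char: 'g')
  sorted[12] = ggfgfffefe$ff  (last char: 'f')
Last column: effeffg$gffgf
Original string S is at sorted index 7

Answer: effeffg$gffgf
7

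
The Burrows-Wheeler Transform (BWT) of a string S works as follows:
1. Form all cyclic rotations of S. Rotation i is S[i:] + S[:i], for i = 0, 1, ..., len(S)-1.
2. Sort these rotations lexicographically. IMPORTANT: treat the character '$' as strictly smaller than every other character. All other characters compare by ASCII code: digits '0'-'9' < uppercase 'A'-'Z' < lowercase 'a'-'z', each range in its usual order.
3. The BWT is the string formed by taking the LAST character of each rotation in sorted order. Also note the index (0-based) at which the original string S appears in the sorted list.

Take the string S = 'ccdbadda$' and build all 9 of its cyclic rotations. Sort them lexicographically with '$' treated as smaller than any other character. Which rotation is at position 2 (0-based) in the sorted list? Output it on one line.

All 9 rotations (rotation i = S[i:]+S[:i]):
  rot[0] = ccdbadda$
  rot[1] = cdbadda$c
  rot[2] = dbadda$cc
  rot[3] = badda$ccd
  rot[4] = adda$ccdb
  rot[5] = dda$ccdba
  rot[6] = da$ccdbad
  rot[7] = a$ccdbadd
  rot[8] = $ccdbadda
Sorted (with $ < everything):
  sorted[0] = $ccdbadda
  sorted[1] = a$ccdbadd
  sorted[2] = adda$ccdb
  sorted[3] = badda$ccd
  sorted[4] = ccdbadda$
  sorted[5] = cdbadda$c
  sorted[6] = da$ccdbad
  sorted[7] = dbadda$cc
  sorted[8] = dda$ccdba
sorted[2] = adda$ccdb

Answer: adda$ccdb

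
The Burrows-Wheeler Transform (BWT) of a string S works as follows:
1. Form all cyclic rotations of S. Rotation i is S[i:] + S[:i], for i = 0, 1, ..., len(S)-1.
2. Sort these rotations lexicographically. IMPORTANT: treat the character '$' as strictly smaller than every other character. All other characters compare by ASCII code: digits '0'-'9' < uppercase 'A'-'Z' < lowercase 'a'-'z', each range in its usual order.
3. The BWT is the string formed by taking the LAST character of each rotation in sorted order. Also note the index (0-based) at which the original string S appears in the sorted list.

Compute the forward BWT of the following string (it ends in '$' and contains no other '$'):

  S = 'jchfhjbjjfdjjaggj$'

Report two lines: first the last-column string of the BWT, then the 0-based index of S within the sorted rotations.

Answer: jjjjfjhagcfgjh$jdb
14

Derivation:
All 18 rotations (rotation i = S[i:]+S[:i]):
  rot[0] = jchfhjbjjfdjjaggj$
  rot[1] = chfhjbjjfdjjaggj$j
  rot[2] = hfhjbjjfdjjaggj$jc
  rot[3] = fhjbjjfdjjaggj$jch
  rot[4] = hjbjjfdjjaggj$jchf
  rot[5] = jbjjfdjjaggj$jchfh
  rot[6] = bjjfdjjaggj$jchfhj
  rot[7] = jjfdjjaggj$jchfhjb
  rot[8] = jfdjjaggj$jchfhjbj
  rot[9] = fdjjaggj$jchfhjbjj
  rot[10] = djjaggj$jchfhjbjjf
  rot[11] = jjaggj$jchfhjbjjfd
  rot[12] = jaggj$jchfhjbjjfdj
  rot[13] = aggj$jchfhjbjjfdjj
  rot[14] = ggj$jchfhjbjjfdjja
  rot[15] = gj$jchfhjbjjfdjjag
  rot[16] = j$jchfhjbjjfdjjagg
  rot[17] = $jchfhjbjjfdjjaggj
Sorted (with $ < everything):
  sorted[0] = $jchfhjbjjfdjjaggj  (last char: 'j')
  sorted[1] = aggj$jchfhjbjjfdjj  (last char: 'j')
  sorted[2] = bjjfdjjaggj$jchfhj  (last char: 'j')
  sorted[3] = chfhjbjjfdjjaggj$j  (last char: 'j')
  sorted[4] = djjaggj$jchfhjbjjf  (last char: 'f')
  sorted[5] = fdjjaggj$jchfhjbjj  (last char: 'j')
  sorted[6] = fhjbjjfdjjaggj$jch  (last char: 'h')
  sorted[7] = ggj$jchfhjbjjfdjja  (last char: 'a')
  sorted[8] = gj$jchfhjbjjfdjjag  (last char: 'g')
  sorted[9] = hfhjbjjfdjjaggj$jc  (last char: 'c')
  sorted[10] = hjbjjfdjjaggj$jchf  (last char: 'f')
  sorted[11] = j$jchfhjbjjfdjjagg  (last char: 'g')
  sorted[12] = jaggj$jchfhjbjjfdj  (last char: 'j')
  sorted[13] = jbjjfdjjaggj$jchfh  (last char: 'h')
  sorted[14] = jchfhjbjjfdjjaggj$  (last char: '$')
  sorted[15] = jfdjjaggj$jchfhjbj  (last char: 'j')
  sorted[16] = jjaggj$jchfhjbjjfd  (last char: 'd')
  sorted[17] = jjfdjjaggj$jchfhjb  (last char: 'b')
Last column: jjjjfjhagcfgjh$jdb
Original string S is at sorted index 14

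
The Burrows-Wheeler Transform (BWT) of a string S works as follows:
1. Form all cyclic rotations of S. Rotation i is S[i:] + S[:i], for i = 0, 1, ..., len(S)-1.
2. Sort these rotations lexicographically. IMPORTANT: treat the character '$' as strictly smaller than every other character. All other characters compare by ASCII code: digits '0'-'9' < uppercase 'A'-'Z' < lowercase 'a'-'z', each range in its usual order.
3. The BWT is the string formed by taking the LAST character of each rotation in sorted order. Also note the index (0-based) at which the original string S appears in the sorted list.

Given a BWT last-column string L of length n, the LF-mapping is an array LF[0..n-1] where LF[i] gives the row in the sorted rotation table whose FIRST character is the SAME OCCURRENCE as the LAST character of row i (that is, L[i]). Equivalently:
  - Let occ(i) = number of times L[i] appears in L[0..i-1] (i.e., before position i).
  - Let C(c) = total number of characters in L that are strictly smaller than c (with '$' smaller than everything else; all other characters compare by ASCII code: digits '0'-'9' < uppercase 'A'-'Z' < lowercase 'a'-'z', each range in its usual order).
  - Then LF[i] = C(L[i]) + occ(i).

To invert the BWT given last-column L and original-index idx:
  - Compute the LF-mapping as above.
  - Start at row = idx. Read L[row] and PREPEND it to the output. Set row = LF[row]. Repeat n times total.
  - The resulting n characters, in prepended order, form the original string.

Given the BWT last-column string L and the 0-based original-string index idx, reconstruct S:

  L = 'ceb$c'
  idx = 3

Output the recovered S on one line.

Answer: cebc$

Derivation:
LF mapping: 2 4 1 0 3
Walk LF starting at row 3, prepending L[row]:
  step 1: row=3, L[3]='$', prepend. Next row=LF[3]=0
  step 2: row=0, L[0]='c', prepend. Next row=LF[0]=2
  step 3: row=2, L[2]='b', prepend. Next row=LF[2]=1
  step 4: row=1, L[1]='e', prepend. Next row=LF[1]=4
  step 5: row=4, L[4]='c', prepend. Next row=LF[4]=3
Reversed output: cebc$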